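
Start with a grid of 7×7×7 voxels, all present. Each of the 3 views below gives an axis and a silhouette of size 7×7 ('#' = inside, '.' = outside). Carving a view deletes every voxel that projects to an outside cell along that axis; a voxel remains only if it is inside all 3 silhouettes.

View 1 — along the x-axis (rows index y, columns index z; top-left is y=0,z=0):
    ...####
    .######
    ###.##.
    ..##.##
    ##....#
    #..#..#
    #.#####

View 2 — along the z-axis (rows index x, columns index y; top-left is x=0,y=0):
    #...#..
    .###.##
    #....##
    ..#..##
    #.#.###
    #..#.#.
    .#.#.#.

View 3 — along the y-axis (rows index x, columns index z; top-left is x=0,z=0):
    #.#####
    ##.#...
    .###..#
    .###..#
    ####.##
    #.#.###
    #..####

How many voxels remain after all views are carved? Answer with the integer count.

65 voxels

before carving: 343 voxels (7×7×7)
  1. axis=0 (YZ plane), |mask|=31  ⇒  voxels=217
  2. axis=2 (XY plane), |mask|=24  ⇒  voxels=103
  3. axis=1 (XZ plane), |mask|=33  ⇒  voxels=65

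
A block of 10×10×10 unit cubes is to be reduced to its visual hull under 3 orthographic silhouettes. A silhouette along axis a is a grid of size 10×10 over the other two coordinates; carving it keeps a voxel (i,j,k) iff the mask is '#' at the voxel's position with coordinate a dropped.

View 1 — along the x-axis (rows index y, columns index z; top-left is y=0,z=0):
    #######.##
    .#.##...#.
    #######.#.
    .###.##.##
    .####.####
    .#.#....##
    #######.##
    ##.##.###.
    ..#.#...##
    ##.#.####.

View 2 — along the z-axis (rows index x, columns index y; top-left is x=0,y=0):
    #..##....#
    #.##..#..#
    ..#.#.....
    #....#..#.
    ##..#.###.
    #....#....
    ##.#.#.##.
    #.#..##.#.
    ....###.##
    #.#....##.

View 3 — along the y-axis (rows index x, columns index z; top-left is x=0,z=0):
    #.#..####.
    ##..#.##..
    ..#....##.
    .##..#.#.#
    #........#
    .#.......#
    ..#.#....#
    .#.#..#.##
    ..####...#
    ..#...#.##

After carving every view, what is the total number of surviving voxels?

|visual hull| = 119

initial block: 10^3 = 1000
step 1: project along x, AND mask (67/100) → |grid| = 670
step 2: project along z, AND mask (42/100) → |grid| = 287
step 3: project along y, AND mask (40/100) → |grid| = 119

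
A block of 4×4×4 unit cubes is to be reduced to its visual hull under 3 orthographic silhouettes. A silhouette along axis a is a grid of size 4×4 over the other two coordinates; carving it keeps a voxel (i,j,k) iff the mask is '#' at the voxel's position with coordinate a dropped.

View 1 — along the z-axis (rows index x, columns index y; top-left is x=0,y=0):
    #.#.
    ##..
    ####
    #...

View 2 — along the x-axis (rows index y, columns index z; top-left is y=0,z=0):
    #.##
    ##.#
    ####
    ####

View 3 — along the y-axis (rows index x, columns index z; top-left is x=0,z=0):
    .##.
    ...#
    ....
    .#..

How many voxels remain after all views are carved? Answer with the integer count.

voxel count = 5

before carving: 64 voxels (4×4×4)
  1. axis=2 (XY plane), |mask|=9  ⇒  voxels=36
  2. axis=0 (YZ plane), |mask|=14  ⇒  voxels=30
  3. axis=1 (XZ plane), |mask|=4  ⇒  voxels=5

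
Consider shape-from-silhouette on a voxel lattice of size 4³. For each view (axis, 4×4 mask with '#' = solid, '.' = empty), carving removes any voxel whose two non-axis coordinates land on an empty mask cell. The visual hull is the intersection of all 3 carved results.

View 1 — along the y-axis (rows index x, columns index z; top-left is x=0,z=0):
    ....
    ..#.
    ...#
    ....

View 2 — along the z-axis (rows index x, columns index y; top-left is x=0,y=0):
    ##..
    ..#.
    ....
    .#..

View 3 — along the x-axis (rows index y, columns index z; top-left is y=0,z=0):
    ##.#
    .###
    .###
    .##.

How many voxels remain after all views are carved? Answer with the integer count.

voxel count = 1

start: 4×4×4 = 64 voxels
V1 y: intersect with XZ mask (2 set) -- 8 left
V2 z: intersect with XY mask (4 set) -- 1 left
V3 x: intersect with YZ mask (11 set) -- 1 left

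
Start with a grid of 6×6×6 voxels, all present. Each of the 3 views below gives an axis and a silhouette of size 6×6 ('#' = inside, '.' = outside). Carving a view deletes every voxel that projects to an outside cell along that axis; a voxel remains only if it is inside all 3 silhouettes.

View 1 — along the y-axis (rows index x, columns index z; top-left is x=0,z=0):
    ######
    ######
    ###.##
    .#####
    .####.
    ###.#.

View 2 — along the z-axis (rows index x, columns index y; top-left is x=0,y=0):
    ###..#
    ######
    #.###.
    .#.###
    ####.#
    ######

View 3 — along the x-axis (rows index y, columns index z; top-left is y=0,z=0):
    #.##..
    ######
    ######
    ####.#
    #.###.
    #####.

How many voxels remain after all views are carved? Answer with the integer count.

initial block: 6^3 = 216
after view 1 [y-axis, 30 of 36 cells solid] → remaining = 180
after view 2 [z-axis, 29 of 36 cells solid] → remaining = 144
after view 3 [x-axis, 29 of 36 cells solid] → remaining = 116

116 voxels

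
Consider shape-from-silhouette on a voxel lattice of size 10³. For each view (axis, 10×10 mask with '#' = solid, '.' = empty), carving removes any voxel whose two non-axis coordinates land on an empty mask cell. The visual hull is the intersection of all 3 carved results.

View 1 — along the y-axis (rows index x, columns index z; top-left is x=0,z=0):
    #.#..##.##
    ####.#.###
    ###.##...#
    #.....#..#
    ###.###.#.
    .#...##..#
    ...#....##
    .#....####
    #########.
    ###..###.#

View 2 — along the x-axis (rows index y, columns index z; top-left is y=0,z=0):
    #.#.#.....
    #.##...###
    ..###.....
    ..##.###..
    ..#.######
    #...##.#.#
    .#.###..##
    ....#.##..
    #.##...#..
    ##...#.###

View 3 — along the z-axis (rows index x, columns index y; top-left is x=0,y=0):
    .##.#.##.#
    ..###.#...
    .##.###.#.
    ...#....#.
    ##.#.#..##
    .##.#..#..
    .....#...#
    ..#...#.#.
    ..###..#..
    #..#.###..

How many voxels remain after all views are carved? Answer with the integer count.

full grid |V| = 1000
V1 y: intersect with XZ mask (58 set) -- 580 left
V2 x: intersect with YZ mask (48 set) -- 266 left
V3 z: intersect with XY mask (42 set) -- 117 left

remaining voxels: 117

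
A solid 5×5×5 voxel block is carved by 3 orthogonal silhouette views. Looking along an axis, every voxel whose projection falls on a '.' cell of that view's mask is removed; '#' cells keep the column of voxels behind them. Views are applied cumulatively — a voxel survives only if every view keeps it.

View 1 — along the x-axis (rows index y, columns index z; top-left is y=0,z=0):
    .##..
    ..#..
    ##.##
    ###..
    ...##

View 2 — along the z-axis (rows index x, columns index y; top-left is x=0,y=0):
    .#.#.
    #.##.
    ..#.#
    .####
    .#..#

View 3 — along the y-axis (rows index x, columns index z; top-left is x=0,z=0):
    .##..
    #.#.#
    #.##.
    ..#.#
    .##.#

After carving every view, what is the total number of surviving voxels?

|visual hull| = 17

full grid |V| = 125
V1 x: intersect with YZ mask (12 set) -- 60 left
V2 z: intersect with XY mask (13 set) -- 32 left
V3 y: intersect with XZ mask (13 set) -- 17 left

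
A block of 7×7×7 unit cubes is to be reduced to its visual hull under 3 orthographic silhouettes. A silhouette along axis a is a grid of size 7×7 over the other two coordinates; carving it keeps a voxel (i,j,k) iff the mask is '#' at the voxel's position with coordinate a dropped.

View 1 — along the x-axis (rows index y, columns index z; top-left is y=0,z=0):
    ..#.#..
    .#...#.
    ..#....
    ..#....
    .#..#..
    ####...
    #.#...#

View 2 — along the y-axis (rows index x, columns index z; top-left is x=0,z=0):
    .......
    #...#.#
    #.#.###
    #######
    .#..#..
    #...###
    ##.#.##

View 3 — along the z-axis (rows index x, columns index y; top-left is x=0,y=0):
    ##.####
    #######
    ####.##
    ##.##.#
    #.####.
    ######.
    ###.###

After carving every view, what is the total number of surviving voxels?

initial block: 7^3 = 343
carve view 1 (along x, YZ-mask fill 15/49): 105 voxels remain
carve view 2 (along y, XZ-mask fill 26/49): 50 voxels remain
carve view 3 (along z, XY-mask fill 41/49): 41 voxels remain

|visual hull| = 41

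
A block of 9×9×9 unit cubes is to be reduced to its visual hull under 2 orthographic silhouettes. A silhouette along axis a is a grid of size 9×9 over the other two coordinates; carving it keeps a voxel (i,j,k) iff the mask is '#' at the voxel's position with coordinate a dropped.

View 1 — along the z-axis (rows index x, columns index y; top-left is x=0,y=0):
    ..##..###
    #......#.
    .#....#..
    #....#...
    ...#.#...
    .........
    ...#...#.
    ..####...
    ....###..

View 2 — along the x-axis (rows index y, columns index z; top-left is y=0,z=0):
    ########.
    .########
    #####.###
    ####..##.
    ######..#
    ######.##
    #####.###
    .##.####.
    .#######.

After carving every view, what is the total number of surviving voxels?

remaining voxels: 159

full grid |V| = 729
step 1: project along z, AND mask (22/81) → |grid| = 198
step 2: project along x, AND mask (66/81) → |grid| = 159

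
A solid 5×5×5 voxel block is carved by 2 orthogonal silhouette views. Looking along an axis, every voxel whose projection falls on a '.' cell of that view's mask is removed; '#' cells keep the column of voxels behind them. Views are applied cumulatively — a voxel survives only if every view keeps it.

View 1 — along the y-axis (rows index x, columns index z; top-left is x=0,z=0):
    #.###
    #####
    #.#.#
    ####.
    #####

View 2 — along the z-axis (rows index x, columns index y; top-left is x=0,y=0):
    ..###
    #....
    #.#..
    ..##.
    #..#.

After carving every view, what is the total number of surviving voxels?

voxel count = 41

start: 5×5×5 = 125 voxels
[1] y-view keeps 21 columns → grid now 105
[2] z-view keeps 10 columns → grid now 41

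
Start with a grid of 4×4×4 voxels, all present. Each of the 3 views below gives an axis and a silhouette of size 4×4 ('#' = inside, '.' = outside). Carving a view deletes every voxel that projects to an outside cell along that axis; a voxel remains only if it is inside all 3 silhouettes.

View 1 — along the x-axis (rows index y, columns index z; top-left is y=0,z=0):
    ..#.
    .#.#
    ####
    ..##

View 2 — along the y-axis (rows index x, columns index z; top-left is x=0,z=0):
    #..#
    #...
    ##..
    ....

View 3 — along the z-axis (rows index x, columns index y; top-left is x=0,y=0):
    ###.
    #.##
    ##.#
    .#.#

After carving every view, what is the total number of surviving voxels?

5 voxels

start: 4×4×4 = 64 voxels
[1] x-view keeps 9 columns → grid now 36
[2] y-view keeps 5 columns → grid now 8
[3] z-view keeps 11 columns → grid now 5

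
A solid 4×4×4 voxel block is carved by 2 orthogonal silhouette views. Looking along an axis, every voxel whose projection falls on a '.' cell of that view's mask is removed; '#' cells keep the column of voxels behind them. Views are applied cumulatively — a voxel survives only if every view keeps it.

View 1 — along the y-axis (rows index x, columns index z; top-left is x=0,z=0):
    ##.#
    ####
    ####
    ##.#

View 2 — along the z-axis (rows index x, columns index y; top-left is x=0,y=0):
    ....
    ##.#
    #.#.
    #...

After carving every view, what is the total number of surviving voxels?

remaining voxels: 23

initial block: 4^3 = 64
[1] y-view keeps 14 columns → grid now 56
[2] z-view keeps 6 columns → grid now 23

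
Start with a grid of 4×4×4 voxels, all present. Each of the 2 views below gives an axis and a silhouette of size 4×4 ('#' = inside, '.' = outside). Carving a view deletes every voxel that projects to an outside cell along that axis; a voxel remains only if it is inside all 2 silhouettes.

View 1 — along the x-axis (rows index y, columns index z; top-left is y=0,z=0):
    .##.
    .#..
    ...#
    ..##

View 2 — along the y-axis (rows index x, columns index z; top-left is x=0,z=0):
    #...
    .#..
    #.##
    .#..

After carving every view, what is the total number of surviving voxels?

initial block: 4^3 = 64
after view 1 [x-axis, 6 of 16 cells solid] → remaining = 24
after view 2 [y-axis, 6 of 16 cells solid] → remaining = 8

8 voxels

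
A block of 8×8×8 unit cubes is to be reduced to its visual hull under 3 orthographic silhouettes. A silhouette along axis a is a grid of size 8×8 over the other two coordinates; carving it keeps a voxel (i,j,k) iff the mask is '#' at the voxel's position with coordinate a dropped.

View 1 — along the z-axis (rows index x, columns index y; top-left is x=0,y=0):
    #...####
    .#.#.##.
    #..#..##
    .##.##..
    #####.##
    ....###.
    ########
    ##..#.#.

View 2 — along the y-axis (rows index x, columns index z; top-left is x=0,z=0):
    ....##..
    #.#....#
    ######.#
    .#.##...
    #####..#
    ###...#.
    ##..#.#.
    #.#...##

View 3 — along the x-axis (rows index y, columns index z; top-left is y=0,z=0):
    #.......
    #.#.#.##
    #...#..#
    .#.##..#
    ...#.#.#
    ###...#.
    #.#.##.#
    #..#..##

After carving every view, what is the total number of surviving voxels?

voxel count = 80

before carving: 512 voxels (8×8×8)
after view 1 [z-axis, 39 of 64 cells solid] → remaining = 312
after view 2 [y-axis, 33 of 64 cells solid] → remaining = 164
after view 3 [x-axis, 29 of 64 cells solid] → remaining = 80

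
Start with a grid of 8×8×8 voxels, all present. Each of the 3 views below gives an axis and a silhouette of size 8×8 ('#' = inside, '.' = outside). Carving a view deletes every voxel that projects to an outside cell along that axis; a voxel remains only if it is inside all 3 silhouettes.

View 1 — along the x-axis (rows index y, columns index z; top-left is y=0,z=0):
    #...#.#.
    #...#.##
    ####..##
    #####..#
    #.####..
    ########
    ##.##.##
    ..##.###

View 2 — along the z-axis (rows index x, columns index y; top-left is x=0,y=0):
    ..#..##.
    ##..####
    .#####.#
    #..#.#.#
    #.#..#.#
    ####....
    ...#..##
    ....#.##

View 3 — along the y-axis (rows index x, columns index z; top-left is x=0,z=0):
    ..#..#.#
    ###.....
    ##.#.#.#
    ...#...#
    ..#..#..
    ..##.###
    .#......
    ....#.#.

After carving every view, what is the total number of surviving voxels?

before carving: 512 voxels (8×8×8)
V1 x: intersect with YZ mask (43 set) -- 344 left
V2 z: intersect with XY mask (33 set) -- 181 left
V3 y: intersect with XZ mask (23 set) -- 64 left

|visual hull| = 64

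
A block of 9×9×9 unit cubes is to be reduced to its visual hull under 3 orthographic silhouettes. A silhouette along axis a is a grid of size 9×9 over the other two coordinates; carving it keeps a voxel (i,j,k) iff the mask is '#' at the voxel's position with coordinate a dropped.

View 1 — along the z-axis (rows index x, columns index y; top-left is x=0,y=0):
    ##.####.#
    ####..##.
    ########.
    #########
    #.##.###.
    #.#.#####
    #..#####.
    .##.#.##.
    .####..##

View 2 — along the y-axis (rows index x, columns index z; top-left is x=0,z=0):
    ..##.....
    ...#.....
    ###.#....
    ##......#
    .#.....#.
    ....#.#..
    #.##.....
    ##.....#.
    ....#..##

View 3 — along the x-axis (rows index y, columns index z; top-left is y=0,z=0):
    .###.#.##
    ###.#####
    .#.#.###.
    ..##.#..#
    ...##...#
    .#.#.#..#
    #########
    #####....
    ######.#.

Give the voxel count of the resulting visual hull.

initial block: 9^3 = 729
carve view 1 (along z, XY-mask fill 60/81): 540 voxels remain
carve view 2 (along y, XZ-mask fill 23/81): 156 voxels remain
carve view 3 (along x, YZ-mask fill 51/81): 97 voxels remain

97 voxels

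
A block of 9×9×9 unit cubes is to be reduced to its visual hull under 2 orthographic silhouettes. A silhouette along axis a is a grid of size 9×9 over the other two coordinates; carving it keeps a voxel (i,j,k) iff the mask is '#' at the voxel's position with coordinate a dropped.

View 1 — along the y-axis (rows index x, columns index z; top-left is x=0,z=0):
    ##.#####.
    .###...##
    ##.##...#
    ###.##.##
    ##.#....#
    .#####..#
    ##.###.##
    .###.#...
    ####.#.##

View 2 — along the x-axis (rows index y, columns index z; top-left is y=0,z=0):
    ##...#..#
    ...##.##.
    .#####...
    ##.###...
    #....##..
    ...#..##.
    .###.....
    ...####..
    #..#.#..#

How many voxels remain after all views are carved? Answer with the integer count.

remaining voxels: 210

start: 9×9×9 = 729 voxels
  1. axis=1 (XZ plane), |mask|=52  ⇒  voxels=468
  2. axis=0 (YZ plane), |mask|=35  ⇒  voxels=210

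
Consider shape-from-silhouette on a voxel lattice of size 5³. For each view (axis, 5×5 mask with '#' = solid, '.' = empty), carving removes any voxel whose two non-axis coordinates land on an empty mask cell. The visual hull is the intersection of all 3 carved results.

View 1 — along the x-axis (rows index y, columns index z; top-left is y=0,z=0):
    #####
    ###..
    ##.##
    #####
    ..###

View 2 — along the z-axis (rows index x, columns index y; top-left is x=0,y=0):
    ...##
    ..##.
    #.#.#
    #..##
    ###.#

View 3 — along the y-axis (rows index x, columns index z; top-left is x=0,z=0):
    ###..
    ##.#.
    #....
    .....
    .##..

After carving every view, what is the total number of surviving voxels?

before carving: 125 voxels (5×5×5)
  1. axis=0 (YZ plane), |mask|=20  ⇒  voxels=100
  2. axis=2 (XY plane), |mask|=14  ⇒  voxels=57
  3. axis=1 (XZ plane), |mask|=9  ⇒  voxels=18

18 voxels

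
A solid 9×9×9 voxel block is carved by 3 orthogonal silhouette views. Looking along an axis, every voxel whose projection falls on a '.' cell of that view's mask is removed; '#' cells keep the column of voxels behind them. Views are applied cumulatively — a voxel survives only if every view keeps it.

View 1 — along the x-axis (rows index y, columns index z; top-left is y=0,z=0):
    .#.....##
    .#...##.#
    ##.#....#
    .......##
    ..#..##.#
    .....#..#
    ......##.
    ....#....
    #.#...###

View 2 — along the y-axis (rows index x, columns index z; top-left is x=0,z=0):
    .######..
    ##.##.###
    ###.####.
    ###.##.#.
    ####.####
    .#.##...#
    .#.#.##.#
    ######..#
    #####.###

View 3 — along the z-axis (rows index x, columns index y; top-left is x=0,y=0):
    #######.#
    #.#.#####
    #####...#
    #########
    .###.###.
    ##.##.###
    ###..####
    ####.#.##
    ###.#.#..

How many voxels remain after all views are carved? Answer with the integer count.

remaining voxels: 127

full grid |V| = 729
carve view 1 (along x, YZ-mask fill 27/81): 243 voxels remain
carve view 2 (along y, XZ-mask fill 58/81): 169 voxels remain
carve view 3 (along z, XY-mask fill 62/81): 127 voxels remain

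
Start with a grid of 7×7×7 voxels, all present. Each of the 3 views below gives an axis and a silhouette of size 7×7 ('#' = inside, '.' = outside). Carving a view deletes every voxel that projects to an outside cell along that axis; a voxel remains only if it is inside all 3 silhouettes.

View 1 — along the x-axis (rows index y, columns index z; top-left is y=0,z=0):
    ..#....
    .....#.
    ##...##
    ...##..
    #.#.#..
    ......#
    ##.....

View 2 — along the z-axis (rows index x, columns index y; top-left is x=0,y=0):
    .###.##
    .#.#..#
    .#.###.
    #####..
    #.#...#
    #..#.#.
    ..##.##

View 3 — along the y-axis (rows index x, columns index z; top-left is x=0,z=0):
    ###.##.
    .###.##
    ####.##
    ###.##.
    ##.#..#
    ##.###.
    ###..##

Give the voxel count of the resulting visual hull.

|visual hull| = 38

full grid |V| = 343
carve view 1 (along x, YZ-mask fill 14/49): 98 voxels remain
carve view 2 (along z, XY-mask fill 27/49): 53 voxels remain
carve view 3 (along y, XZ-mask fill 35/49): 38 voxels remain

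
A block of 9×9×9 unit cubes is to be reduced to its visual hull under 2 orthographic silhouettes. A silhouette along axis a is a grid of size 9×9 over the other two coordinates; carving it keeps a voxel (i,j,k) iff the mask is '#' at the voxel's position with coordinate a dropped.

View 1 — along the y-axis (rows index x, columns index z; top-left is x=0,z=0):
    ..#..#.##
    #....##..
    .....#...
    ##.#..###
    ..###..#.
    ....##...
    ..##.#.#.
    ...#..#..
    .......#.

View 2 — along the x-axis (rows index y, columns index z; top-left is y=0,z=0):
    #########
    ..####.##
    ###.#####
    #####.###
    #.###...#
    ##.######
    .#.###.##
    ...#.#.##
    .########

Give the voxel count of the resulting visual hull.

before carving: 729 voxels (9×9×9)
after view 1 [y-axis, 27 of 81 cells solid] → remaining = 243
after view 2 [x-axis, 62 of 81 cells solid] → remaining = 190

voxel count = 190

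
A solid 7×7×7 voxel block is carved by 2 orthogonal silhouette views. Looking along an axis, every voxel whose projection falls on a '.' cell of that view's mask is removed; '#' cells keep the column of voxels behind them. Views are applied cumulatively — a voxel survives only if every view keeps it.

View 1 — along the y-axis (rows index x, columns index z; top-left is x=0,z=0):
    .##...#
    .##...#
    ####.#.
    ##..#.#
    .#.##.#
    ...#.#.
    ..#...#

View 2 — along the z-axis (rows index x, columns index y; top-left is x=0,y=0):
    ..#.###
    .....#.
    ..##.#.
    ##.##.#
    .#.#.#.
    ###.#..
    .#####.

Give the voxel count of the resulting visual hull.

remaining voxels: 80

start: 7×7×7 = 343 voxels
step 1: project along y, AND mask (23/49) → |grid| = 161
step 2: project along z, AND mask (25/49) → |grid| = 80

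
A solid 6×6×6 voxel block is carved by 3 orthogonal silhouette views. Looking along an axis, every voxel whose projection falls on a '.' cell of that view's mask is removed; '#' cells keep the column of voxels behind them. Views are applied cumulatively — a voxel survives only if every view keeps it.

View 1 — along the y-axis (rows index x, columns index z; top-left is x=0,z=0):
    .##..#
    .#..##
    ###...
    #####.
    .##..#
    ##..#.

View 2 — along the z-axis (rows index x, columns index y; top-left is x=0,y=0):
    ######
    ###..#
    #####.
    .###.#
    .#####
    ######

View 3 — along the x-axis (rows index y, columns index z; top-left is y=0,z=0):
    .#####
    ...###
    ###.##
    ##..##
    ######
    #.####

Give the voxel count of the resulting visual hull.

full grid |V| = 216
step 1: project along y, AND mask (20/36) → |grid| = 120
step 2: project along z, AND mask (30/36) → |grid| = 98
step 3: project along x, AND mask (28/36) → |grid| = 72

72 voxels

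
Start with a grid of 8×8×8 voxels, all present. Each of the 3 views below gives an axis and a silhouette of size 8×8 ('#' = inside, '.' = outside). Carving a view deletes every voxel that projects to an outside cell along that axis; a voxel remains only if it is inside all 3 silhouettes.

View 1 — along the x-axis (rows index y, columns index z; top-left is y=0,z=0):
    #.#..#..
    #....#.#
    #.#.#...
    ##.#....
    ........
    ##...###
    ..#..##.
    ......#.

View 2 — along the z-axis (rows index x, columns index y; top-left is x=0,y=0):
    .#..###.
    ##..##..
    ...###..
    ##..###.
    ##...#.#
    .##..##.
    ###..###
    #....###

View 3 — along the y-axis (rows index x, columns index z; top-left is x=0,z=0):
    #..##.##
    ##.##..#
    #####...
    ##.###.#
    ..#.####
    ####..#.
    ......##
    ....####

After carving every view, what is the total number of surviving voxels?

voxel count = 55

start: 8×8×8 = 512 voxels
step 1: project along x, AND mask (21/64) → |grid| = 168
step 2: project along z, AND mask (34/64) → |grid| = 100
step 3: project along y, AND mask (37/64) → |grid| = 55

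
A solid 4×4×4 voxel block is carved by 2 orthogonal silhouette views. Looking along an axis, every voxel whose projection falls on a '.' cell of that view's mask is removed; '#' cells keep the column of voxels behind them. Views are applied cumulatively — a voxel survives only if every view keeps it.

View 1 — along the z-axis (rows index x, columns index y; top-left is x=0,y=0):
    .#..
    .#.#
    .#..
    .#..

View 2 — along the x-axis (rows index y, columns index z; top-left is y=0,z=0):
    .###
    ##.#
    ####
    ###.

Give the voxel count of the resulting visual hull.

|visual hull| = 15

start: 4×4×4 = 64 voxels
step 1: project along z, AND mask (5/16) → |grid| = 20
step 2: project along x, AND mask (13/16) → |grid| = 15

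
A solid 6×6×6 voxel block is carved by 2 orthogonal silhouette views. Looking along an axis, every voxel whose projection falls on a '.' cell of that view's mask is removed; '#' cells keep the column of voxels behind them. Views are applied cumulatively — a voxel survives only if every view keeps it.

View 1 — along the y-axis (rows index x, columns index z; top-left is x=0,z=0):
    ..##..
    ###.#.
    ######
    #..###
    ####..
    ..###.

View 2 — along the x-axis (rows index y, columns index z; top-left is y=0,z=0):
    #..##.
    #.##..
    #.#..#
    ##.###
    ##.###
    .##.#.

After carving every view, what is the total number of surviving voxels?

86 voxels

before carving: 216 voxels (6×6×6)
  1. axis=1 (XZ plane), |mask|=23  ⇒  voxels=138
  2. axis=0 (YZ plane), |mask|=22  ⇒  voxels=86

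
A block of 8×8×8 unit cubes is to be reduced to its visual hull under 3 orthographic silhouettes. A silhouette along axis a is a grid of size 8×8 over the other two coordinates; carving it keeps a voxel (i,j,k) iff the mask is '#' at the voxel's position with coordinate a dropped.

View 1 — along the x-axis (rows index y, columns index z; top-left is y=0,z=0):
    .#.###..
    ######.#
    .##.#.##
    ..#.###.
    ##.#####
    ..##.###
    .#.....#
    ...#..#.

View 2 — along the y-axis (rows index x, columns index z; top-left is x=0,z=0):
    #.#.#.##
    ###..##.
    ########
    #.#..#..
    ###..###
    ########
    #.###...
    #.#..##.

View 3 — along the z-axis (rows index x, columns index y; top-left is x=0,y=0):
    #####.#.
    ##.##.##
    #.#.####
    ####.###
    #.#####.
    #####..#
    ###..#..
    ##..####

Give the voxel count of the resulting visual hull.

136 voxels

before carving: 512 voxels (8×8×8)
carve view 1 (along x, YZ-mask fill 36/64): 288 voxels remain
carve view 2 (along y, XZ-mask fill 43/64): 183 voxels remain
carve view 3 (along z, XY-mask fill 47/64): 136 voxels remain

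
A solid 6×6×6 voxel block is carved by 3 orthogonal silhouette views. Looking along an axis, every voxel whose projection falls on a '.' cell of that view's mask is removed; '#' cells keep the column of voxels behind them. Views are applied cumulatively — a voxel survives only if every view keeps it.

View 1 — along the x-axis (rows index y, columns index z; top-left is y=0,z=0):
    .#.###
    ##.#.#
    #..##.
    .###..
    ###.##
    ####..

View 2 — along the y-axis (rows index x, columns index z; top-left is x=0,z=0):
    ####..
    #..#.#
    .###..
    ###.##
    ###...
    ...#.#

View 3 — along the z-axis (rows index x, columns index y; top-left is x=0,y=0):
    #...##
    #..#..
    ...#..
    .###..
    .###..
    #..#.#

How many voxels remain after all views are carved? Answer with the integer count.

voxel count = 31

before carving: 216 voxels (6×6×6)
V1 x: intersect with YZ mask (23 set) -- 138 left
V2 y: intersect with XZ mask (20 set) -- 80 left
V3 z: intersect with XY mask (15 set) -- 31 left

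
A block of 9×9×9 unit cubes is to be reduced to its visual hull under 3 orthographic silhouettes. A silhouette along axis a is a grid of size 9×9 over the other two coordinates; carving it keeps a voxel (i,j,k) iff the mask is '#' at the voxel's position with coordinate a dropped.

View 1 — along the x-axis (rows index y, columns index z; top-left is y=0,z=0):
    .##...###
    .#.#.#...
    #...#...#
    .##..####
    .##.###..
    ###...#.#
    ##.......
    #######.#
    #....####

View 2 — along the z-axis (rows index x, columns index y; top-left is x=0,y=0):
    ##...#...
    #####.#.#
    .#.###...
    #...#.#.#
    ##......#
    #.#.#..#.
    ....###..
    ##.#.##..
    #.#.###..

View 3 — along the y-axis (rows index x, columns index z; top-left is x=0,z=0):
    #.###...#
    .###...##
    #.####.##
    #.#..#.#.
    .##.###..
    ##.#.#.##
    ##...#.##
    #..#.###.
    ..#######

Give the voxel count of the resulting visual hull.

91 voxels

full grid |V| = 729
carve view 1 (along x, YZ-mask fill 42/81): 378 voxels remain
carve view 2 (along z, XY-mask fill 38/81): 165 voxels remain
carve view 3 (along y, XZ-mask fill 49/81): 91 voxels remain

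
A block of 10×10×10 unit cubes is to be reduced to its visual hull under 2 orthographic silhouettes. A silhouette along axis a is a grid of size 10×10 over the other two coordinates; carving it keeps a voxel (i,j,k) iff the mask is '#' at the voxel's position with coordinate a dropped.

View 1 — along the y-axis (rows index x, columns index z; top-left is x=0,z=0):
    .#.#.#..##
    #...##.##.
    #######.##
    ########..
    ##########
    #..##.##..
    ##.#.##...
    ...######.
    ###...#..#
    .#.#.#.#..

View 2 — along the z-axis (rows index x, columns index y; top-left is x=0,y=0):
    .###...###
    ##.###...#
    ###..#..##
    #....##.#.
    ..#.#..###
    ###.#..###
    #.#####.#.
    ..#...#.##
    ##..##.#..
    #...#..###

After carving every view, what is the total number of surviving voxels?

initial block: 10^3 = 1000
after view 1 [y-axis, 62 of 100 cells solid] → remaining = 620
after view 2 [z-axis, 55 of 100 cells solid] → remaining = 335

|visual hull| = 335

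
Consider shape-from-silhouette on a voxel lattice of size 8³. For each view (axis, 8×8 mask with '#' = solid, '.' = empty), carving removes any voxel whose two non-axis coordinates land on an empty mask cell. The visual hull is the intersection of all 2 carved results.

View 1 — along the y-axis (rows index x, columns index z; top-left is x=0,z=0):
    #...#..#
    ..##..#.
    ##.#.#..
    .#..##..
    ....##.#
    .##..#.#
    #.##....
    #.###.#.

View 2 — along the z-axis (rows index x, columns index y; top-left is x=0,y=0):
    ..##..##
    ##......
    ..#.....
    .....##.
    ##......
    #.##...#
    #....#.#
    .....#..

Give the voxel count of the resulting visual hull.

full grid |V| = 512
V1 y: intersect with XZ mask (28 set) -- 224 left
V2 z: intersect with XY mask (19 set) -- 64 left

voxel count = 64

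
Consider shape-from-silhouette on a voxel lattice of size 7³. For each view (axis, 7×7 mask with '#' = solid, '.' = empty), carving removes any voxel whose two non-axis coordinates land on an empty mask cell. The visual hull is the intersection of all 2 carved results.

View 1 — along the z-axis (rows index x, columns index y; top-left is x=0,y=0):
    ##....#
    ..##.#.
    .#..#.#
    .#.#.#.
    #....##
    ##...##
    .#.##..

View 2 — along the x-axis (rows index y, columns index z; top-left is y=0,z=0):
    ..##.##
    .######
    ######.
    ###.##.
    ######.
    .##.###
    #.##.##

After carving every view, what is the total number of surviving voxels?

115 voxels

before carving: 343 voxels (7×7×7)
  1. axis=2 (XY plane), |mask|=22  ⇒  voxels=154
  2. axis=0 (YZ plane), |mask|=37  ⇒  voxels=115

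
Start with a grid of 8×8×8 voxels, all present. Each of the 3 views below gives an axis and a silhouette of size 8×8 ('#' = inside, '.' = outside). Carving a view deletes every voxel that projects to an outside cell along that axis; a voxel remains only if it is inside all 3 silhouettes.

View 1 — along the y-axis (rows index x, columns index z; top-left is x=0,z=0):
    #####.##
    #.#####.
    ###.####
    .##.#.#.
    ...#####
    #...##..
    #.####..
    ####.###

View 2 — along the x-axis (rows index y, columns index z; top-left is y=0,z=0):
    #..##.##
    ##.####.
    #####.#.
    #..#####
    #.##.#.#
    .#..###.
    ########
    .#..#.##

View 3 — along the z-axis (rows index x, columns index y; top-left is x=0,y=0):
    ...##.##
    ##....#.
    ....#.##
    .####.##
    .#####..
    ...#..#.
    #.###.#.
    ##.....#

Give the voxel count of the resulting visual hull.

full grid |V| = 512
after view 1 [y-axis, 44 of 64 cells solid] → remaining = 352
after view 2 [x-axis, 44 of 64 cells solid] → remaining = 245
after view 3 [z-axis, 31 of 64 cells solid] → remaining = 123

remaining voxels: 123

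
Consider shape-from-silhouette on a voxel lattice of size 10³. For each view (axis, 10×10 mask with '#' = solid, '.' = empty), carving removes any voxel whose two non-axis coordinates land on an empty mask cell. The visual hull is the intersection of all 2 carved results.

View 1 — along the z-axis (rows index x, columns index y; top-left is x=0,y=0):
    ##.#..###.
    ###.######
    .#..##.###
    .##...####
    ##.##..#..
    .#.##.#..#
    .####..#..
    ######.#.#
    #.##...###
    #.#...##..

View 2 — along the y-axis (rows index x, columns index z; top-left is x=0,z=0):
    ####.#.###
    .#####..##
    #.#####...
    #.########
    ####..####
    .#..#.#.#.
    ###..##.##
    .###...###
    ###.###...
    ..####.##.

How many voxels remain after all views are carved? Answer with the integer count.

voxel count = 404

full grid |V| = 1000
carve view 1 (along z, XY-mask fill 60/100): 600 voxels remain
carve view 2 (along y, XZ-mask fill 67/100): 404 voxels remain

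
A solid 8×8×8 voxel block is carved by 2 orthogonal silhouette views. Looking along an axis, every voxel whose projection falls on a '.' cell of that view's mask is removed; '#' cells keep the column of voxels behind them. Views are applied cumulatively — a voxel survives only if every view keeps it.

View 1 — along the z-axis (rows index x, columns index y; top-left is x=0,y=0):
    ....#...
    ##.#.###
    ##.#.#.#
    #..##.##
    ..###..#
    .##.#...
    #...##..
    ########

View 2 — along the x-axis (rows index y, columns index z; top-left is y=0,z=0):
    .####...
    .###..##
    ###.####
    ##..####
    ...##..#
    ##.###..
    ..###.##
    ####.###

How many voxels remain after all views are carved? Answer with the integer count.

start: 8×8×8 = 512 voxels
after view 1 [z-axis, 35 of 64 cells solid] → remaining = 280
after view 2 [x-axis, 42 of 64 cells solid] → remaining = 179

remaining voxels: 179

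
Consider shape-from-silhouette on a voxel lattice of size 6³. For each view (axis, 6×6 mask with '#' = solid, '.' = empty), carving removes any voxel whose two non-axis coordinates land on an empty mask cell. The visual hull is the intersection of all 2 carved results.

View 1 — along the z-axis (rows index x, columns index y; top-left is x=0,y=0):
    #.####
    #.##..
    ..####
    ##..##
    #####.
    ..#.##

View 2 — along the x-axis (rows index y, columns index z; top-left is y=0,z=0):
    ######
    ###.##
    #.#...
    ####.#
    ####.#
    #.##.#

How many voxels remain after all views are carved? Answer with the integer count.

105 voxels

full grid |V| = 216
[1] z-view keeps 24 columns → grid now 144
[2] x-view keeps 27 columns → grid now 105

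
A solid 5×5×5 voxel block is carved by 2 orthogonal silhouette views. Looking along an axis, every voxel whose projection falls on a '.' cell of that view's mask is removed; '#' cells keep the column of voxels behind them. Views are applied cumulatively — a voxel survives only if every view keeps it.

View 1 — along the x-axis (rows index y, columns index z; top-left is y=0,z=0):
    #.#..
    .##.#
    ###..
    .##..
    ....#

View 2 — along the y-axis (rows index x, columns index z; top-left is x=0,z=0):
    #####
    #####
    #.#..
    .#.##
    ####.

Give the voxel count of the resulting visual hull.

initial block: 5^3 = 125
step 1: project along x, AND mask (11/25) → |grid| = 55
step 2: project along y, AND mask (19/25) → |grid| = 42

|visual hull| = 42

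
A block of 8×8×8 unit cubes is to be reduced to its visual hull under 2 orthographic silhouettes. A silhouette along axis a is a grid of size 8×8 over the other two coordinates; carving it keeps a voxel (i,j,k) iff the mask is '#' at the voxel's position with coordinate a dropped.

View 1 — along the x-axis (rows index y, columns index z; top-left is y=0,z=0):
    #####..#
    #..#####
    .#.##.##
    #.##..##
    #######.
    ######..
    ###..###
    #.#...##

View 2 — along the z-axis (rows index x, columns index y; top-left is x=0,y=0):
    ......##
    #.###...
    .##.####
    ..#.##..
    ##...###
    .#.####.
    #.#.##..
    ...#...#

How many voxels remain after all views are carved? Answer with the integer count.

|visual hull| = 176

before carving: 512 voxels (8×8×8)
[1] x-view keeps 45 columns → grid now 360
[2] z-view keeps 31 columns → grid now 176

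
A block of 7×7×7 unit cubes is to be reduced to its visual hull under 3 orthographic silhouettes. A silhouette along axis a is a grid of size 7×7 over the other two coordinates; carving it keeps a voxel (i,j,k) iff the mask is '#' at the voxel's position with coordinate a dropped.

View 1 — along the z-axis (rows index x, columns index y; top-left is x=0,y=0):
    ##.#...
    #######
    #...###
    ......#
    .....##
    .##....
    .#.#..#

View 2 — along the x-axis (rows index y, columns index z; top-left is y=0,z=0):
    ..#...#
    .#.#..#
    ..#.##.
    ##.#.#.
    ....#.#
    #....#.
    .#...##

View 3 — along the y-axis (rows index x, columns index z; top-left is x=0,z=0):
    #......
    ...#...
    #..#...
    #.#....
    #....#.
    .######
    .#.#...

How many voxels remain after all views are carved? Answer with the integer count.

start: 7×7×7 = 343 voxels
[1] z-view keeps 22 columns → grid now 154
[2] x-view keeps 19 columns → grid now 61
[3] y-view keeps 16 columns → grid now 18

remaining voxels: 18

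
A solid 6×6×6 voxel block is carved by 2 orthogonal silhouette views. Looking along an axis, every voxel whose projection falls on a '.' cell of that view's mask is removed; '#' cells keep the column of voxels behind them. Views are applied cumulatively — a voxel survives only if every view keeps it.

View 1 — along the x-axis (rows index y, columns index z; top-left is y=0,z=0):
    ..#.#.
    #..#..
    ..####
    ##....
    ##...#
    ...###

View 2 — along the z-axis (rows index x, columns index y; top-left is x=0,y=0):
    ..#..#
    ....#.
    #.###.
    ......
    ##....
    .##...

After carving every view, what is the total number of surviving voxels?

initial block: 6^3 = 216
after view 1 [x-axis, 16 of 36 cells solid] → remaining = 96
after view 2 [z-axis, 11 of 36 cells solid] → remaining = 31

remaining voxels: 31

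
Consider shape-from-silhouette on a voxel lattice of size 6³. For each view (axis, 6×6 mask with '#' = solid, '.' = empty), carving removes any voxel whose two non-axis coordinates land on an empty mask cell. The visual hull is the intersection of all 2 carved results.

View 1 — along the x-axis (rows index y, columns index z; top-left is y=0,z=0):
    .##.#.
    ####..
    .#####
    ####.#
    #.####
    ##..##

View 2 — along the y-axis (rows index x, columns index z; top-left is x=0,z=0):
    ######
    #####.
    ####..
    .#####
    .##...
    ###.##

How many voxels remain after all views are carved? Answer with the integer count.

before carving: 216 voxels (6×6×6)
  1. axis=0 (YZ plane), |mask|=26  ⇒  voxels=156
  2. axis=1 (XZ plane), |mask|=27  ⇒  voxels=120

remaining voxels: 120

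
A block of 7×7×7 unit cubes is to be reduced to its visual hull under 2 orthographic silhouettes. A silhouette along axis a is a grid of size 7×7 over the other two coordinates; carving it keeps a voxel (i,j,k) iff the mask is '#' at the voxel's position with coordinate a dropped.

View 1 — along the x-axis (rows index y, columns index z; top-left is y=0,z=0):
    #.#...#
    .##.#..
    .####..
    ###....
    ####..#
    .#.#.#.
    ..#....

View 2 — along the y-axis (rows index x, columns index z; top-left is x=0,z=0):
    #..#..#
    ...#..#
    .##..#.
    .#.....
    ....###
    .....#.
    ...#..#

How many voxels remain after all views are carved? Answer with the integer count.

before carving: 343 voxels (7×7×7)
step 1: project along x, AND mask (22/49) → |grid| = 154
step 2: project along y, AND mask (15/49) → |grid| = 41

remaining voxels: 41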